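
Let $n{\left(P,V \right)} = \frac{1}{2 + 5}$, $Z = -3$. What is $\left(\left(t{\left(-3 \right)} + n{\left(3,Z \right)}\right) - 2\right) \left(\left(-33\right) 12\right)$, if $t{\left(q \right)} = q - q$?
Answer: $\frac{5148}{7} \approx 735.43$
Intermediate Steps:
$t{\left(q \right)} = 0$
$n{\left(P,V \right)} = \frac{1}{7}$
$\left(\left(t{\left(-3 \right)} + n{\left(3,Z \right)}\right) - 2\right) \left(\left(-33\right) 12\right) = \left(\left(0 + \frac{1}{7}\right) - 2\right) \left(\left(-33\right) 12\right) = \left(\frac{1}{7} - 2\right) \left(-396\right) = \left(- \frac{13}{7}\right) \left(-396\right) = \frac{5148}{7}$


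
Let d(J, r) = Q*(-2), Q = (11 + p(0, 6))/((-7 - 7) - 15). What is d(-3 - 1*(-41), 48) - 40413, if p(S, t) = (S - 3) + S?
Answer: -1171961/29 ≈ -40412.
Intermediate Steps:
p(S, t) = -3 + 2*S (p(S, t) = (-3 + S) + S = -3 + 2*S)
Q = -8/29 (Q = (11 + (-3 + 2*0))/((-7 - 7) - 15) = (11 + (-3 + 0))/(-14 - 15) = (11 - 3)/(-29) = 8*(-1/29) = -8/29 ≈ -0.27586)
d(J, r) = 16/29 (d(J, r) = -8/29*(-2) = 16/29)
d(-3 - 1*(-41), 48) - 40413 = 16/29 - 40413 = -1171961/29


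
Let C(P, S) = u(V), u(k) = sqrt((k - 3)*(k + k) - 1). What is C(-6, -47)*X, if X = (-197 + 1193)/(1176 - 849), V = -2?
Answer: 332*sqrt(19)/109 ≈ 13.277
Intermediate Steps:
u(k) = sqrt(-1 + 2*k*(-3 + k)) (u(k) = sqrt((-3 + k)*(2*k) - 1) = sqrt(2*k*(-3 + k) - 1) = sqrt(-1 + 2*k*(-3 + k)))
C(P, S) = sqrt(19) (C(P, S) = sqrt(-1 - 6*(-2) + 2*(-2)**2) = sqrt(-1 + 12 + 2*4) = sqrt(-1 + 12 + 8) = sqrt(19))
X = 332/109 (X = 996/327 = 996*(1/327) = 332/109 ≈ 3.0459)
C(-6, -47)*X = sqrt(19)*(332/109) = 332*sqrt(19)/109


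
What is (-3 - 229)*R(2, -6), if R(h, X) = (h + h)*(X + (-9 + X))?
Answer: 19488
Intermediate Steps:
R(h, X) = 2*h*(-9 + 2*X) (R(h, X) = (2*h)*(-9 + 2*X) = 2*h*(-9 + 2*X))
(-3 - 229)*R(2, -6) = (-3 - 229)*(2*2*(-9 + 2*(-6))) = -464*2*(-9 - 12) = -464*2*(-21) = -232*(-84) = 19488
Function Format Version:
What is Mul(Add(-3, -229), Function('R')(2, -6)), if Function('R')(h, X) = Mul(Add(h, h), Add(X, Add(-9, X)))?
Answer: 19488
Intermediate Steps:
Function('R')(h, X) = Mul(2, h, Add(-9, Mul(2, X))) (Function('R')(h, X) = Mul(Mul(2, h), Add(-9, Mul(2, X))) = Mul(2, h, Add(-9, Mul(2, X))))
Mul(Add(-3, -229), Function('R')(2, -6)) = Mul(Add(-3, -229), Mul(2, 2, Add(-9, Mul(2, -6)))) = Mul(-232, Mul(2, 2, Add(-9, -12))) = Mul(-232, Mul(2, 2, -21)) = Mul(-232, -84) = 19488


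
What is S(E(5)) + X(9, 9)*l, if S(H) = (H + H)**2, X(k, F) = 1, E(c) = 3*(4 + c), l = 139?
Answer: 3055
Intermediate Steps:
E(c) = 12 + 3*c
S(H) = 4*H**2 (S(H) = (2*H)**2 = 4*H**2)
S(E(5)) + X(9, 9)*l = 4*(12 + 3*5)**2 + 1*139 = 4*(12 + 15)**2 + 139 = 4*27**2 + 139 = 4*729 + 139 = 2916 + 139 = 3055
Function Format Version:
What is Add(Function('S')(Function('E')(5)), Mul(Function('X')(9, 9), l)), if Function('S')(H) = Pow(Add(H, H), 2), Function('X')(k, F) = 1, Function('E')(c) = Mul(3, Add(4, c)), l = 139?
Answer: 3055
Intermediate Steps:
Function('E')(c) = Add(12, Mul(3, c))
Function('S')(H) = Mul(4, Pow(H, 2)) (Function('S')(H) = Pow(Mul(2, H), 2) = Mul(4, Pow(H, 2)))
Add(Function('S')(Function('E')(5)), Mul(Function('X')(9, 9), l)) = Add(Mul(4, Pow(Add(12, Mul(3, 5)), 2)), Mul(1, 139)) = Add(Mul(4, Pow(Add(12, 15), 2)), 139) = Add(Mul(4, Pow(27, 2)), 139) = Add(Mul(4, 729), 139) = Add(2916, 139) = 3055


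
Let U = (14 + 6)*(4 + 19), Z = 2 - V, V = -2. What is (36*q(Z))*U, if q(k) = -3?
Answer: -49680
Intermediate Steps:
Z = 4 (Z = 2 - 1*(-2) = 2 + 2 = 4)
U = 460 (U = 20*23 = 460)
(36*q(Z))*U = (36*(-3))*460 = -108*460 = -49680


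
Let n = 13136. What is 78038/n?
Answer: 39019/6568 ≈ 5.9408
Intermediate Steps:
78038/n = 78038/13136 = 78038*(1/13136) = 39019/6568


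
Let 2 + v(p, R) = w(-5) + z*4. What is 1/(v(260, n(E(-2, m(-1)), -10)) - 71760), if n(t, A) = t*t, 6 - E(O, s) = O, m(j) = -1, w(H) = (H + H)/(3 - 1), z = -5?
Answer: -1/71787 ≈ -1.3930e-5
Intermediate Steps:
w(H) = H (w(H) = (2*H)/2 = (2*H)*(½) = H)
E(O, s) = 6 - O
n(t, A) = t²
v(p, R) = -27 (v(p, R) = -2 + (-5 - 5*4) = -2 + (-5 - 20) = -2 - 25 = -27)
1/(v(260, n(E(-2, m(-1)), -10)) - 71760) = 1/(-27 - 71760) = 1/(-71787) = -1/71787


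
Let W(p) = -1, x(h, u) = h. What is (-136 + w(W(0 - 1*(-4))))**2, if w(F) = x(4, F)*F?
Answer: 19600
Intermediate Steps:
w(F) = 4*F
(-136 + w(W(0 - 1*(-4))))**2 = (-136 + 4*(-1))**2 = (-136 - 4)**2 = (-140)**2 = 19600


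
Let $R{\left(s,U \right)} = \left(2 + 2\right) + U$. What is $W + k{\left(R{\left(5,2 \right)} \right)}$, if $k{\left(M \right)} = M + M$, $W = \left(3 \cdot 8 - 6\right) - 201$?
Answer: $-171$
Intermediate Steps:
$R{\left(s,U \right)} = 4 + U$
$W = -183$ ($W = \left(24 - 6\right) - 201 = 18 - 201 = -183$)
$k{\left(M \right)} = 2 M$
$W + k{\left(R{\left(5,2 \right)} \right)} = -183 + 2 \left(4 + 2\right) = -183 + 2 \cdot 6 = -183 + 12 = -171$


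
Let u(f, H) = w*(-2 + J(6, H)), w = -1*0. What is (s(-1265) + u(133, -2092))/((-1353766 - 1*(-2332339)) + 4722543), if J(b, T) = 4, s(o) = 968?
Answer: 242/1425279 ≈ 0.00016979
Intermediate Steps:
w = 0
u(f, H) = 0 (u(f, H) = 0*(-2 + 4) = 0*2 = 0)
(s(-1265) + u(133, -2092))/((-1353766 - 1*(-2332339)) + 4722543) = (968 + 0)/((-1353766 - 1*(-2332339)) + 4722543) = 968/((-1353766 + 2332339) + 4722543) = 968/(978573 + 4722543) = 968/5701116 = 968*(1/5701116) = 242/1425279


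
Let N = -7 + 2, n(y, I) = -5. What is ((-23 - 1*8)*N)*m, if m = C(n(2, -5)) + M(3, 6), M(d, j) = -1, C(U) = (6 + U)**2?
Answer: 0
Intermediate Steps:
N = -5
m = 0 (m = (6 - 5)**2 - 1 = 1**2 - 1 = 1 - 1 = 0)
((-23 - 1*8)*N)*m = ((-23 - 1*8)*(-5))*0 = ((-23 - 8)*(-5))*0 = -31*(-5)*0 = 155*0 = 0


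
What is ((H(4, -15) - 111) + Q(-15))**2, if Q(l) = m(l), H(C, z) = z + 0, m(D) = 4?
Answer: 14884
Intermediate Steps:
H(C, z) = z
Q(l) = 4
((H(4, -15) - 111) + Q(-15))**2 = ((-15 - 111) + 4)**2 = (-126 + 4)**2 = (-122)**2 = 14884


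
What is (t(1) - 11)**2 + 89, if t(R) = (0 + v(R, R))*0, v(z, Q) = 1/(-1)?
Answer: 210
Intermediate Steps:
v(z, Q) = -1
t(R) = 0 (t(R) = (0 - 1)*0 = -1*0 = 0)
(t(1) - 11)**2 + 89 = (0 - 11)**2 + 89 = (-11)**2 + 89 = 121 + 89 = 210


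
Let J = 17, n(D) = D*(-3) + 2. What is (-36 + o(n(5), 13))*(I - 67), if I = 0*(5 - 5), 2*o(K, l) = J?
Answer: 3685/2 ≈ 1842.5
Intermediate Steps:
n(D) = 2 - 3*D (n(D) = -3*D + 2 = 2 - 3*D)
o(K, l) = 17/2 (o(K, l) = (½)*17 = 17/2)
I = 0 (I = 0*0 = 0)
(-36 + o(n(5), 13))*(I - 67) = (-36 + 17/2)*(0 - 67) = -55/2*(-67) = 3685/2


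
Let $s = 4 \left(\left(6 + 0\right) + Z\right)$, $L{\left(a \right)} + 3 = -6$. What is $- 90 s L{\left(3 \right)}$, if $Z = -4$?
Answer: $6480$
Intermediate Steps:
$L{\left(a \right)} = -9$ ($L{\left(a \right)} = -3 - 6 = -9$)
$s = 8$ ($s = 4 \left(\left(6 + 0\right) - 4\right) = 4 \left(6 - 4\right) = 4 \cdot 2 = 8$)
$- 90 s L{\left(3 \right)} = \left(-90\right) 8 \left(-9\right) = \left(-720\right) \left(-9\right) = 6480$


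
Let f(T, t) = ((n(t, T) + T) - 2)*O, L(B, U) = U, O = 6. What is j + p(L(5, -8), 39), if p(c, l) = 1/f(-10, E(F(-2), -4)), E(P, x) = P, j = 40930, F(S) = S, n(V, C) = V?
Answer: 3438119/84 ≈ 40930.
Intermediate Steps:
f(T, t) = -12 + 6*T + 6*t (f(T, t) = ((t + T) - 2)*6 = ((T + t) - 2)*6 = (-2 + T + t)*6 = -12 + 6*T + 6*t)
p(c, l) = -1/84 (p(c, l) = 1/(-12 + 6*(-10) + 6*(-2)) = 1/(-12 - 60 - 12) = 1/(-84) = -1/84)
j + p(L(5, -8), 39) = 40930 - 1/84 = 3438119/84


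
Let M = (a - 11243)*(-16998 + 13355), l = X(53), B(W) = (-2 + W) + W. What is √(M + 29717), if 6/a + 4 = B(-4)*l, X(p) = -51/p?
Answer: √909887526853/149 ≈ 6401.9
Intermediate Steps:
B(W) = -2 + 2*W
l = -51/53 ≈ -0.96226
a = 159/149 (a = 6/(-4 + (-2 + 2*(-4))*(-51/53)) = 6/(-4 + (-2 - 8)*(-51/53)) = 6/(-4 - 10*(-51/53)) = 6/(-4 + 510/53) = 6/(298/53) = 6*(53/298) = 159/149 ≈ 1.0671)
M = 6102199864/149 (M = (159/149 - 11243)*(-16998 + 13355) = -1675048/149*(-3643) = 6102199864/149 ≈ 4.0954e+7)
√(M + 29717) = √(6102199864/149 + 29717) = √(6106627697/149) = √909887526853/149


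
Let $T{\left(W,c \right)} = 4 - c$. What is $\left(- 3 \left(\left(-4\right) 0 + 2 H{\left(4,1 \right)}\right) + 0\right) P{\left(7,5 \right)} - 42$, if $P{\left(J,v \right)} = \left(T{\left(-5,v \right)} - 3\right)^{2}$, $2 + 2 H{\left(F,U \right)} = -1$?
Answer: $102$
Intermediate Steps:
$H{\left(F,U \right)} = - \frac{3}{2}$ ($H{\left(F,U \right)} = -1 + \frac{1}{2} \left(-1\right) = -1 - \frac{1}{2} = - \frac{3}{2}$)
$P{\left(J,v \right)} = \left(1 - v\right)^{2}$ ($P{\left(J,v \right)} = \left(\left(4 - v\right) - 3\right)^{2} = \left(1 - v\right)^{2}$)
$\left(- 3 \left(\left(-4\right) 0 + 2 H{\left(4,1 \right)}\right) + 0\right) P{\left(7,5 \right)} - 42 = \left(- 3 \left(\left(-4\right) 0 + 2 \left(- \frac{3}{2}\right)\right) + 0\right) \left(-1 + 5\right)^{2} - 42 = \left(- 3 \left(0 - 3\right) + 0\right) 4^{2} - 42 = \left(\left(-3\right) \left(-3\right) + 0\right) 16 - 42 = \left(9 + 0\right) 16 - 42 = 9 \cdot 16 - 42 = 144 - 42 = 102$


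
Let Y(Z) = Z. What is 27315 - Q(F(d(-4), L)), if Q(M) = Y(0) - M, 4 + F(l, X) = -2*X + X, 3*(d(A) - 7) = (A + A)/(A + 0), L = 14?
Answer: 27297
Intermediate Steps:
d(A) = 23/3 (d(A) = 7 + ((A + A)/(A + 0))/3 = 7 + ((2*A)/A)/3 = 7 + (⅓)*2 = 7 + ⅔ = 23/3)
F(l, X) = -4 - X (F(l, X) = -4 + (-2*X + X) = -4 - X)
Q(M) = -M (Q(M) = 0 - M = -M)
27315 - Q(F(d(-4), L)) = 27315 - (-1)*(-4 - 1*14) = 27315 - (-1)*(-4 - 14) = 27315 - (-1)*(-18) = 27315 - 1*18 = 27315 - 18 = 27297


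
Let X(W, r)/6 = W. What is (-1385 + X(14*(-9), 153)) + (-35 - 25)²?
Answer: 1459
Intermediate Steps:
X(W, r) = 6*W
(-1385 + X(14*(-9), 153)) + (-35 - 25)² = (-1385 + 6*(14*(-9))) + (-35 - 25)² = (-1385 + 6*(-126)) + (-60)² = (-1385 - 756) + 3600 = -2141 + 3600 = 1459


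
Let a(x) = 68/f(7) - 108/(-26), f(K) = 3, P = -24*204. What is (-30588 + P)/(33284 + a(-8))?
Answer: -691938/649561 ≈ -1.0652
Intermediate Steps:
P = -4896
a(x) = 1046/39 (a(x) = 68/3 - 108/(-26) = 68*(⅓) - 108*(-1/26) = 68/3 + 54/13 = 1046/39)
(-30588 + P)/(33284 + a(-8)) = (-30588 - 4896)/(33284 + 1046/39) = -35484/1299122/39 = -35484*39/1299122 = -691938/649561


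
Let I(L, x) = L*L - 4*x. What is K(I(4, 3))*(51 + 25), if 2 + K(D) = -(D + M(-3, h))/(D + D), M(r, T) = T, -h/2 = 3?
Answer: -133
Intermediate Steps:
h = -6 (h = -2*3 = -6)
I(L, x) = L² - 4*x
K(D) = -2 - (-6 + D)/(2*D) (K(D) = -2 - (D - 6)/(D + D) = -2 - (-6 + D)/(2*D))
K(I(4, 3))*(51 + 25) = (-5/2 + 3/(4² - 4*3))*(51 + 25) = (-5/2 + 3/(16 - 12))*76 = (-5/2 + 3/4)*76 = (-5/2 + 3*(¼))*76 = (-5/2 + ¾)*76 = -7/4*76 = -133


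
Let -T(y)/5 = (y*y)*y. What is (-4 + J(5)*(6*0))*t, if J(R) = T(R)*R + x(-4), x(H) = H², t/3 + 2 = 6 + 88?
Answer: -1104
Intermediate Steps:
T(y) = -5*y³ (T(y) = -5*y*y*y = -5*y²*y = -5*y³)
t = 276 (t = -6 + 3*(6 + 88) = -6 + 3*94 = -6 + 282 = 276)
J(R) = 16 - 5*R⁴ (J(R) = (-5*R³)*R + (-4)² = -5*R⁴ + 16 = 16 - 5*R⁴)
(-4 + J(5)*(6*0))*t = (-4 + (16 - 5*5⁴)*(6*0))*276 = (-4 + (16 - 5*625)*0)*276 = (-4 + (16 - 3125)*0)*276 = (-4 - 3109*0)*276 = (-4 + 0)*276 = -4*276 = -1104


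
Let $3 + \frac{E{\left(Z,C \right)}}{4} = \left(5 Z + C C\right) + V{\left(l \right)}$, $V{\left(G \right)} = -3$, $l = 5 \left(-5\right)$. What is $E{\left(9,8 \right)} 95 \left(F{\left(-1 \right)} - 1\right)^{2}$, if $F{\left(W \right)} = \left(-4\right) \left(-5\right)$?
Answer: $14129540$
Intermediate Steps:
$l = -25$
$E{\left(Z,C \right)} = -24 + 4 C^{2} + 20 Z$ ($E{\left(Z,C \right)} = -12 + 4 \left(\left(5 Z + C C\right) - 3\right) = -12 + 4 \left(\left(5 Z + C^{2}\right) - 3\right) = -12 + 4 \left(\left(C^{2} + 5 Z\right) - 3\right) = -12 + 4 \left(-3 + C^{2} + 5 Z\right) = -12 + \left(-12 + 4 C^{2} + 20 Z\right) = -24 + 4 C^{2} + 20 Z$)
$F{\left(W \right)} = 20$
$E{\left(9,8 \right)} 95 \left(F{\left(-1 \right)} - 1\right)^{2} = \left(-24 + 4 \cdot 8^{2} + 20 \cdot 9\right) 95 \left(20 - 1\right)^{2} = \left(-24 + 4 \cdot 64 + 180\right) 95 \cdot 19^{2} = \left(-24 + 256 + 180\right) 95 \cdot 361 = 412 \cdot 95 \cdot 361 = 39140 \cdot 361 = 14129540$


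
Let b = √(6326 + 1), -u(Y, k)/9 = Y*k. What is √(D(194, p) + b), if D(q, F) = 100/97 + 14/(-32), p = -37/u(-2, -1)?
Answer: √(89337 + 451632*√703)/388 ≈ 8.9519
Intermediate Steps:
u(Y, k) = -9*Y*k
p = 37/18 (p = -37/((-9*(-2)*(-1))) = -37/(-18) = -37*(-1/18) = 37/18 ≈ 2.0556)
D(q, F) = 921/1552 (D(q, F) = 100*(1/97) + 14*(-1/32) = 100/97 - 7/16 = 921/1552)
b = 3*√703 (b = √6327 = 3*√703 ≈ 79.542)
√(D(194, p) + b) = √(921/1552 + 3*√703)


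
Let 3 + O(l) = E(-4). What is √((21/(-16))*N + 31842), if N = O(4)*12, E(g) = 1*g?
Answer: 3*√14201/2 ≈ 178.75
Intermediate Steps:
E(g) = g
O(l) = -7 (O(l) = -3 - 4 = -7)
N = -84 (N = -7*12 = -84)
√((21/(-16))*N + 31842) = √((21/(-16))*(-84) + 31842) = √((21*(-1/16))*(-84) + 31842) = √(-21/16*(-84) + 31842) = √(441/4 + 31842) = √(127809/4) = 3*√14201/2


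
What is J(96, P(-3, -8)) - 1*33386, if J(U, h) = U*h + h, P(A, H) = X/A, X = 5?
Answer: -100643/3 ≈ -33548.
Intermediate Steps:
P(A, H) = 5/A
J(U, h) = h + U*h
J(96, P(-3, -8)) - 1*33386 = (5/(-3))*(1 + 96) - 1*33386 = (5*(-⅓))*97 - 33386 = -5/3*97 - 33386 = -485/3 - 33386 = -100643/3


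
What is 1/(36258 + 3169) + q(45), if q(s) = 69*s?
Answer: 122420836/39427 ≈ 3105.0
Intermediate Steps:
1/(36258 + 3169) + q(45) = 1/(36258 + 3169) + 69*45 = 1/39427 + 3105 = 122420836/39427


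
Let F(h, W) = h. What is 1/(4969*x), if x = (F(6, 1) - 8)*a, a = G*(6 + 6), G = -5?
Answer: 1/596280 ≈ 1.6771e-6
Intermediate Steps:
a = -60 (a = -5*(6 + 6) = -5*12 = -60)
x = 120 (x = (6 - 8)*(-60) = -2*(-60) = 120)
1/(4969*x) = 1/(4969*120) = (1/4969)*(1/120) = 1/596280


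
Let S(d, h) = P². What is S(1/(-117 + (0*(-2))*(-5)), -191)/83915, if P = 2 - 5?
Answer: 9/83915 ≈ 0.00010725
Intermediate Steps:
P = -3
S(d, h) = 9 (S(d, h) = (-3)² = 9)
S(1/(-117 + (0*(-2))*(-5)), -191)/83915 = 9/83915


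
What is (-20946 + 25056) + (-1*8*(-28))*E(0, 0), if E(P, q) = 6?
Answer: 5454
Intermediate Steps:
(-20946 + 25056) + (-1*8*(-28))*E(0, 0) = (-20946 + 25056) + (-1*8*(-28))*6 = 4110 - 8*(-28)*6 = 4110 + 224*6 = 4110 + 1344 = 5454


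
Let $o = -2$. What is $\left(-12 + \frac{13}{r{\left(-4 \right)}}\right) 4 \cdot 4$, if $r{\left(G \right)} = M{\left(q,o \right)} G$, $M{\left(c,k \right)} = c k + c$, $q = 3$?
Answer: $- \frac{524}{3} \approx -174.67$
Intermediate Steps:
$M{\left(c,k \right)} = c + c k$
$r{\left(G \right)} = - 3 G$ ($r{\left(G \right)} = 3 \left(1 - 2\right) G = 3 \left(-1\right) G = - 3 G$)
$\left(-12 + \frac{13}{r{\left(-4 \right)}}\right) 4 \cdot 4 = \left(-12 + \frac{13}{\left(-3\right) \left(-4\right)}\right) 4 \cdot 4 = \left(-12 + \frac{13}{12}\right) 16 = \left(- \frac{131}{12}\right) 16 = - \frac{524}{3}$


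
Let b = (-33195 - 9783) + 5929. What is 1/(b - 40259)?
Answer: -1/77308 ≈ -1.2935e-5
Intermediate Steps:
b = -37049 (b = -42978 + 5929 = -37049)
1/(b - 40259) = 1/(-37049 - 40259) = 1/(-77308) = -1/77308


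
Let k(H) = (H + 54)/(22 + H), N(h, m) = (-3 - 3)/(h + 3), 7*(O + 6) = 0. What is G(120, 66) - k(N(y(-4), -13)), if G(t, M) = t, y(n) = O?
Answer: 353/3 ≈ 117.67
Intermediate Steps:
O = -6 (O = -6 + (⅐)*0 = -6 + 0 = -6)
y(n) = -6
N(h, m) = -6/(3 + h)
k(H) = (54 + H)/(22 + H)
G(120, 66) - k(N(y(-4), -13)) = 120 - (54 - 6/(3 - 6))/(22 - 6/(3 - 6)) = 120 - (54 - 6/(-3))/(22 - 6/(-3)) = 120 - (54 - 6*(-⅓))/(22 - 6*(-⅓)) = 120 - (54 + 2)/(22 + 2) = 120 - 56/24 = 120 - 1*7/3 = 120 - 7/3 = 353/3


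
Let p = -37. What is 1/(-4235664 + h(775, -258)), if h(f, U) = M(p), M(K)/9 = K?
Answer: -1/4235997 ≈ -2.3607e-7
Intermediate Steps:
M(K) = 9*K
h(f, U) = -333 (h(f, U) = 9*(-37) = -333)
1/(-4235664 + h(775, -258)) = 1/(-4235664 - 333) = 1/(-4235997) = -1/4235997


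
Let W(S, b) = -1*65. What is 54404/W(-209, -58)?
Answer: -54404/65 ≈ -836.98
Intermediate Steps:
W(S, b) = -65
54404/W(-209, -58) = 54404/(-65) = 54404*(-1/65) = -54404/65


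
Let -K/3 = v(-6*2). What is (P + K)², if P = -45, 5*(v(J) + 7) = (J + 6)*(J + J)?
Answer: 304704/25 ≈ 12188.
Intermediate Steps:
v(J) = -7 + 2*J*(6 + J)/5 (v(J) = -7 + ((J + 6)*(J + J))/5 = -7 + ((6 + J)*(2*J))/5 = -7 + (2*J*(6 + J))/5 = -7 + 2*J*(6 + J)/5)
K = -327/5 (K = -3*(-7 + 2*(-6*2)²/5 + 12*(-6*2)/5) = -3*(-7 + (⅖)*(-12)² + (12/5)*(-12)) = -3*(-7 + (⅖)*144 - 144/5) = -3*(-7 + 288/5 - 144/5) = -3*109/5 = -327/5 ≈ -65.400)
(P + K)² = (-45 - 327/5)² = (-552/5)² = 304704/25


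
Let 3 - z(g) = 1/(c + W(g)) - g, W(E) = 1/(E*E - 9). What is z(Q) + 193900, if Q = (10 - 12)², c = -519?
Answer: 704270231/3632 ≈ 1.9391e+5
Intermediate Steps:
W(E) = 1/(-9 + E²) (W(E) = 1/(E² - 9) = 1/(-9 + E²))
Q = 4 (Q = (-2)² = 4)
z(g) = 3 + g - 1/(-519 + 1/(-9 + g²)) (z(g) = 3 - (1/(-519 + 1/(-9 + g²)) - g) = 3 + (g - 1/(-519 + 1/(-9 + g²))) = 3 + g - 1/(-519 + 1/(-9 + g²)))
z(Q) + 193900 = (-3 - 1*4 + (-9 + 4²)*(1558 + 519*4))/(-4672 + 519*4²) + 193900 = (-3 - 4 + (-9 + 16)*(1558 + 2076))/(-4672 + 519*16) + 193900 = (-3 - 4 + 7*3634)/(-4672 + 8304) + 193900 = (-3 - 4 + 25438)/3632 + 193900 = (1/3632)*25431 + 193900 = 25431/3632 + 193900 = 704270231/3632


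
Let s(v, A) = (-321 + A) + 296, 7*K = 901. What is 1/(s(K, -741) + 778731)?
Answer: 1/777965 ≈ 1.2854e-6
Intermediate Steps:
K = 901/7 (K = (1/7)*901 = 901/7 ≈ 128.71)
s(v, A) = -25 + A
1/(s(K, -741) + 778731) = 1/((-25 - 741) + 778731) = 1/(-766 + 778731) = 1/777965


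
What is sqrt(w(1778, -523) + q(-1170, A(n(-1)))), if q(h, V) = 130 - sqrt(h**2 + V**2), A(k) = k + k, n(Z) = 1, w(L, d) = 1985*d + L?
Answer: sqrt(-1036247 - 2*sqrt(342226)) ≈ 1018.5*I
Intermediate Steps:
w(L, d) = L + 1985*d
A(k) = 2*k
q(h, V) = 130 - sqrt(V**2 + h**2)
sqrt(w(1778, -523) + q(-1170, A(n(-1)))) = sqrt((1778 + 1985*(-523)) + (130 - sqrt((2*1)**2 + (-1170)**2))) = sqrt((1778 - 1038155) + (130 - sqrt(2**2 + 1368900))) = sqrt(-1036377 + (130 - sqrt(4 + 1368900))) = sqrt(-1036377 + (130 - sqrt(1368904))) = sqrt(-1036377 + (130 - 2*sqrt(342226))) = sqrt(-1036247 - 2*sqrt(342226))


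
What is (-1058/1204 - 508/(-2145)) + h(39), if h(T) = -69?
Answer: -89927899/1291290 ≈ -69.642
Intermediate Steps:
(-1058/1204 - 508/(-2145)) + h(39) = (-1058/1204 - 508/(-2145)) - 69 = (-1058*1/1204 - 508*(-1/2145)) - 69 = (-529/602 + 508/2145) - 69 = -828889/1291290 - 69 = -89927899/1291290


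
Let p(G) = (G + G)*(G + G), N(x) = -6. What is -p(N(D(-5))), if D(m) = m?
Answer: -144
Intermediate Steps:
p(G) = 4*G² (p(G) = (2*G)*(2*G) = 4*G²)
-p(N(D(-5))) = -4*(-6)² = -4*36 = -1*144 = -144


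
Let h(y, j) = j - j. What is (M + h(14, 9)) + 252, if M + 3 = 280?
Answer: 529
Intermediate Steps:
h(y, j) = 0
M = 277 (M = -3 + 280 = 277)
(M + h(14, 9)) + 252 = (277 + 0) + 252 = 277 + 252 = 529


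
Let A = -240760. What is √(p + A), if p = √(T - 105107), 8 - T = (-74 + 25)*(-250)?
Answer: √(-240760 + I*√117349) ≈ 0.349 + 490.67*I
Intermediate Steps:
T = -12242 (T = 8 - (-74 + 25)*(-250) = 8 - (-49)*(-250) = 8 - 1*12250 = 8 - 12250 = -12242)
p = I*√117349 (p = √(-12242 - 105107) = √(-117349) = I*√117349 ≈ 342.56*I)
√(p + A) = √(I*√117349 - 240760) = √(-240760 + I*√117349)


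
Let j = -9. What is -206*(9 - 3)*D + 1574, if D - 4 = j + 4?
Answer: 2810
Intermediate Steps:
D = -1 (D = 4 + (-9 + 4) = 4 - 5 = -1)
-206*(9 - 3)*D + 1574 = -206*(9 - 3)*(-1) + 1574 = -1236*(-1) + 1574 = -206*(-6) + 1574 = 1236 + 1574 = 2810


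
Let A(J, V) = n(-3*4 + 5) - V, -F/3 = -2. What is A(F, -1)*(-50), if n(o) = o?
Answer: 300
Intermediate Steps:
F = 6 (F = -3*(-2) = 6)
A(J, V) = -7 - V (A(J, V) = (-3*4 + 5) - V = (-12 + 5) - V = -7 - V)
A(F, -1)*(-50) = (-7 - 1*(-1))*(-50) = (-7 + 1)*(-50) = -6*(-50) = 300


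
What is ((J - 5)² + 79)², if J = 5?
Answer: 6241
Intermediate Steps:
((J - 5)² + 79)² = ((5 - 5)² + 79)² = (0² + 79)² = (0 + 79)² = 79² = 6241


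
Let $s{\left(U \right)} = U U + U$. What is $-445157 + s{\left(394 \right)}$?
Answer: $-289527$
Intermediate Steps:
$s{\left(U \right)} = U + U^{2}$ ($s{\left(U \right)} = U^{2} + U = U + U^{2}$)
$-445157 + s{\left(394 \right)} = -445157 + 394 \left(1 + 394\right) = -445157 + 394 \cdot 395 = -445157 + 155630 = -289527$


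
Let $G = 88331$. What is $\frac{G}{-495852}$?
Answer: $- \frac{88331}{495852} \approx -0.17814$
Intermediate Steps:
$\frac{G}{-495852} = \frac{88331}{-495852} = 88331 \left(- \frac{1}{495852}\right) = - \frac{88331}{495852}$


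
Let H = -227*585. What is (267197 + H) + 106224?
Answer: 240626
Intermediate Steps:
H = -132795
(267197 + H) + 106224 = (267197 - 132795) + 106224 = 134402 + 106224 = 240626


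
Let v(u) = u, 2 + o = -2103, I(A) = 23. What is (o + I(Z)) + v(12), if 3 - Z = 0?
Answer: -2070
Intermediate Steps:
Z = 3 (Z = 3 - 1*0 = 3 + 0 = 3)
o = -2105 (o = -2 - 2103 = -2105)
(o + I(Z)) + v(12) = (-2105 + 23) + 12 = -2082 + 12 = -2070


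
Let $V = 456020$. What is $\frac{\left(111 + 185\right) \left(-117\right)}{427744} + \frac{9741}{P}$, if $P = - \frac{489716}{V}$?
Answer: $- \frac{59377957986081}{6546033772} \approx -9070.8$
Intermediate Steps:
$P = - \frac{122429}{114005}$ ($P = - \frac{489716}{456020} = \left(-489716\right) \frac{1}{456020} = - \frac{122429}{114005} \approx -1.0739$)
$\frac{\left(111 + 185\right) \left(-117\right)}{427744} + \frac{9741}{P} = \frac{\left(111 + 185\right) \left(-117\right)}{427744} + \frac{9741}{- \frac{122429}{114005}} = 296 \left(-117\right) \frac{1}{427744} + 9741 \left(- \frac{114005}{122429}\right) = \left(-34632\right) \frac{1}{427744} - \frac{1110522705}{122429} = - \frac{4329}{53468} - \frac{1110522705}{122429} = - \frac{59377957986081}{6546033772}$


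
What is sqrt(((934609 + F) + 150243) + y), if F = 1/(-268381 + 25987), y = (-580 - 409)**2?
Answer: sqrt(121209671718642234)/242394 ≈ 1436.3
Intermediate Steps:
y = 978121 (y = (-989)**2 = 978121)
F = -1/242394 (F = 1/(-242394) = -1/242394 ≈ -4.1255e-6)
sqrt(((934609 + F) + 150243) + y) = sqrt(((934609 - 1/242394) + 150243) + 978121) = sqrt((226543613945/242394 + 150243) + 978121) = sqrt(262961615687/242394 + 978121) = sqrt(500052277361/242394) = sqrt(121209671718642234)/242394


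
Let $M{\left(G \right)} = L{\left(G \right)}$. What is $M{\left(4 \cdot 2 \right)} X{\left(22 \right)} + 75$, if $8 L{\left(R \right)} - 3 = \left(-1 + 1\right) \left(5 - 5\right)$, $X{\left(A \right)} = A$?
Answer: $\frac{333}{4} \approx 83.25$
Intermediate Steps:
$L{\left(R \right)} = \frac{3}{8}$ ($L{\left(R \right)} = \frac{3}{8} + \frac{\left(-1 + 1\right) \left(5 - 5\right)}{8} = \frac{3}{8} + \frac{0 \cdot 0}{8} = \frac{3}{8} + \frac{1}{8} \cdot 0 = \frac{3}{8} + 0 = \frac{3}{8}$)
$M{\left(G \right)} = \frac{3}{8}$
$M{\left(4 \cdot 2 \right)} X{\left(22 \right)} + 75 = \frac{3}{8} \cdot 22 + 75 = \frac{33}{4} + 75 = \frac{333}{4}$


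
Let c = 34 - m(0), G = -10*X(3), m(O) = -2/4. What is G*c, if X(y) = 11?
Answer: -3795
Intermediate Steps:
m(O) = -½ (m(O) = -2*¼ = -½)
G = -110 (G = -10*11 = -110)
c = 69/2 (c = 34 - 1*(-½) = 34 + ½ = 69/2 ≈ 34.500)
G*c = -110*69/2 = -3795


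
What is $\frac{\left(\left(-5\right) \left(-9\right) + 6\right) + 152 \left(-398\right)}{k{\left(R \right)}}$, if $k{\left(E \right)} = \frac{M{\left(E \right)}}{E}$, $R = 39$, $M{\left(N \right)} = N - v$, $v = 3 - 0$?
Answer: $- \frac{785785}{12} \approx -65482.0$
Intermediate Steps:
$v = 3$ ($v = 3 + 0 = 3$)
$M{\left(N \right)} = -3 + N$ ($M{\left(N \right)} = N - 3 = -3 + N$)
$k{\left(E \right)} = \frac{-3 + E}{E}$
$\frac{\left(\left(-5\right) \left(-9\right) + 6\right) + 152 \left(-398\right)}{k{\left(R \right)}} = \frac{\left(\left(-5\right) \left(-9\right) + 6\right) + 152 \left(-398\right)}{\frac{1}{39} \left(-3 + 39\right)} = \frac{\left(45 + 6\right) - 60496}{\frac{1}{39} \cdot 36} = \frac{51 - 60496}{\frac{12}{13}} = \left(-60445\right) \frac{13}{12} = - \frac{785785}{12}$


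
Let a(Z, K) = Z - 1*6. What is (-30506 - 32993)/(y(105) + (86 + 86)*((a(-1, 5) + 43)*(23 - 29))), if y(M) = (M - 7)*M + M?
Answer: 63499/26757 ≈ 2.3732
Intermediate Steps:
a(Z, K) = -6 + Z (a(Z, K) = Z - 6 = -6 + Z)
y(M) = M + M*(-7 + M) (y(M) = (-7 + M)*M + M = M*(-7 + M) + M = M + M*(-7 + M))
(-30506 - 32993)/(y(105) + (86 + 86)*((a(-1, 5) + 43)*(23 - 29))) = (-30506 - 32993)/(105*(-6 + 105) + (86 + 86)*(((-6 - 1) + 43)*(23 - 29))) = -63499/(105*99 + 172*((-7 + 43)*(-6))) = -63499/(10395 + 172*(36*(-6))) = -63499/(10395 + 172*(-216)) = -63499/(10395 - 37152) = -63499/(-26757) = -63499*(-1/26757) = 63499/26757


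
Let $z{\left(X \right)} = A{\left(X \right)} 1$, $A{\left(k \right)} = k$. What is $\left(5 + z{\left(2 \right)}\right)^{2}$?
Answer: $49$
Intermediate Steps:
$z{\left(X \right)} = X$ ($z{\left(X \right)} = X 1 = X$)
$\left(5 + z{\left(2 \right)}\right)^{2} = \left(5 + 2\right)^{2} = 7^{2} = 49$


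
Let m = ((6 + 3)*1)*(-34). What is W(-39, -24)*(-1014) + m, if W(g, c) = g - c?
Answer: 14904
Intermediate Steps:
m = -306 (m = (9*1)*(-34) = 9*(-34) = -306)
W(-39, -24)*(-1014) + m = (-39 - 1*(-24))*(-1014) - 306 = (-39 + 24)*(-1014) - 306 = -15*(-1014) - 306 = 15210 - 306 = 14904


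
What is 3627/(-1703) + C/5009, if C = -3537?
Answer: -1860858/656179 ≈ -2.8359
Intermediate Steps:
3627/(-1703) + C/5009 = 3627/(-1703) - 3537/5009 = 3627*(-1/1703) - 3537*1/5009 = -279/131 - 3537/5009 = -1860858/656179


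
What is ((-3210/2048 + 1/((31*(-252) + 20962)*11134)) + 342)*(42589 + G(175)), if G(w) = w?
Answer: 136416350951422721/9370374400 ≈ 1.4558e+7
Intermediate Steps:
((-3210/2048 + 1/((31*(-252) + 20962)*11134)) + 342)*(42589 + G(175)) = ((-3210/2048 + 1/((31*(-252) + 20962)*11134)) + 342)*(42589 + 175) = ((-3210*1/2048 + (1/11134)/(-7812 + 20962)) + 342)*42764 = ((-1605/1024 + (1/11134)/13150) + 342)*42764 = ((-1605/1024 + (1/13150)*(1/11134)) + 342)*42764 = ((-1605/1024 + 1/146412100) + 342)*42764 = (-58747854869/37481497600 + 342)*42764 = (12759924324331/37481497600)*42764 = 136416350951422721/9370374400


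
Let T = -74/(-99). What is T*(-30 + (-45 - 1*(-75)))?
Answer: 0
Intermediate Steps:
T = 74/99 (T = -74*(-1/99) = 74/99 ≈ 0.74747)
T*(-30 + (-45 - 1*(-75))) = 74*(-30 + (-45 - 1*(-75)))/99 = 74*(-30 + (-45 + 75))/99 = 74*(-30 + 30)/99 = (74/99)*0 = 0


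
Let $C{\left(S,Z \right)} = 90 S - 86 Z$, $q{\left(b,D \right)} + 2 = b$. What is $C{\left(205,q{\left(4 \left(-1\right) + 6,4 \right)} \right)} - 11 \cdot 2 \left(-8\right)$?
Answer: $18626$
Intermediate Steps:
$q{\left(b,D \right)} = -2 + b$
$C{\left(S,Z \right)} = - 86 Z + 90 S$
$C{\left(205,q{\left(4 \left(-1\right) + 6,4 \right)} \right)} - 11 \cdot 2 \left(-8\right) = \left(- 86 \left(-2 + \left(4 \left(-1\right) + 6\right)\right) + 90 \cdot 205\right) - 11 \cdot 2 \left(-8\right) = \left(- 86 \left(-2 + \left(-4 + 6\right)\right) + 18450\right) - 22 \left(-8\right) = \left(- 86 \left(-2 + 2\right) + 18450\right) - -176 = \left(\left(-86\right) 0 + 18450\right) + 176 = \left(0 + 18450\right) + 176 = 18450 + 176 = 18626$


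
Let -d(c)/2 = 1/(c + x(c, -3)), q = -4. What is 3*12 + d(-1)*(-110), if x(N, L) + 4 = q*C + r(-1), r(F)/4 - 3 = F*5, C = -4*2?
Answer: 904/19 ≈ 47.579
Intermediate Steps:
C = -8
r(F) = 12 + 20*F (r(F) = 12 + 4*(F*5) = 12 + 4*(5*F) = 12 + 20*F)
x(N, L) = 20 (x(N, L) = -4 + (-4*(-8) + (12 + 20*(-1))) = -4 + (32 + (12 - 20)) = -4 + (32 - 8) = -4 + 24 = 20)
d(c) = -2/(20 + c) (d(c) = -2/(c + 20) = -2/(20 + c))
3*12 + d(-1)*(-110) = 3*12 - 2/(20 - 1)*(-110) = 36 - 2/19*(-110) = 36 + 220/19 = 904/19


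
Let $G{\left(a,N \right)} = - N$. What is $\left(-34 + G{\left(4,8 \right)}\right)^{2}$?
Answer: $1764$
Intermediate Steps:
$\left(-34 + G{\left(4,8 \right)}\right)^{2} = \left(-34 - 8\right)^{2} = \left(-42\right)^{2} = 1764$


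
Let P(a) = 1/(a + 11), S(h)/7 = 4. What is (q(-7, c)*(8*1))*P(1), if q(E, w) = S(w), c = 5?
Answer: 56/3 ≈ 18.667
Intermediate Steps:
S(h) = 28 (S(h) = 7*4 = 28)
q(E, w) = 28
P(a) = 1/(11 + a)
(q(-7, c)*(8*1))*P(1) = (28*(8*1))/(11 + 1) = (28*8)/12 = 224*(1/12) = 56/3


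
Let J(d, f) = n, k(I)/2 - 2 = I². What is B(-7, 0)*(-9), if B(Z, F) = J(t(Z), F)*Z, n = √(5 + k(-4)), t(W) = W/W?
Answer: 63*√41 ≈ 403.40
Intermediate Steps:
t(W) = 1
k(I) = 4 + 2*I²
n = √41 (n = √(5 + (4 + 2*(-4)²)) = √(5 + (4 + 2*16)) = √(5 + (4 + 32)) = √(5 + 36) = √41 ≈ 6.4031)
J(d, f) = √41
B(Z, F) = Z*√41 (B(Z, F) = √41*Z = Z*√41)
B(-7, 0)*(-9) = -7*√41*(-9) = 63*√41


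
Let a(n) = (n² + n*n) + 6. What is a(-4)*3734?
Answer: 141892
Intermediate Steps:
a(n) = 6 + 2*n² (a(n) = (n² + n²) + 6 = 2*n² + 6 = 6 + 2*n²)
a(-4)*3734 = (6 + 2*(-4)²)*3734 = (6 + 2*16)*3734 = (6 + 32)*3734 = 38*3734 = 141892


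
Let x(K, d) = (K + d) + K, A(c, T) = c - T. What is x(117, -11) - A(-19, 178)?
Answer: 420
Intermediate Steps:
x(K, d) = d + 2*K
x(117, -11) - A(-19, 178) = (-11 + 2*117) - (-19 - 1*178) = (-11 + 234) - (-19 - 178) = 223 - 1*(-197) = 223 + 197 = 420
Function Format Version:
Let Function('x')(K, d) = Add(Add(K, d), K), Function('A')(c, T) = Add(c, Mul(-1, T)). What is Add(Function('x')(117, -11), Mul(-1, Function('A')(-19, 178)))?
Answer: 420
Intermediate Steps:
Function('x')(K, d) = Add(d, Mul(2, K))
Add(Function('x')(117, -11), Mul(-1, Function('A')(-19, 178))) = Add(Add(-11, Mul(2, 117)), Mul(-1, Add(-19, Mul(-1, 178)))) = Add(Add(-11, 234), Mul(-1, Add(-19, -178))) = Add(223, Mul(-1, -197)) = Add(223, 197) = 420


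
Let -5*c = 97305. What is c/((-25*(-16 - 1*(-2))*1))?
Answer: -19461/350 ≈ -55.603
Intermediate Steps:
c = -19461 (c = -⅕*97305 = -19461)
c/((-25*(-16 - 1*(-2))*1)) = -19461*(-1/(25*(-16 - 1*(-2)))) = -19461*(-1/(25*(-16 + 2))) = -19461/(-25*(-14)*1) = -19461/(350*1) = -19461/350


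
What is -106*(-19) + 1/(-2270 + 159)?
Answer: 4251553/2111 ≈ 2014.0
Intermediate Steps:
-106*(-19) + 1/(-2270 + 159) = 2014 + 1/(-2111) = 2014 - 1/2111 = 4251553/2111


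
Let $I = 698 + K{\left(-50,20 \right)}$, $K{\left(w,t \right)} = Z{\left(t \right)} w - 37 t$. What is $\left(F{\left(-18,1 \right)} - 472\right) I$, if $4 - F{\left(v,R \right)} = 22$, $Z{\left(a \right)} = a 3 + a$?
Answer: $1980580$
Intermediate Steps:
$Z{\left(a \right)} = 4 a$ ($Z{\left(a \right)} = 3 a + a = 4 a$)
$F{\left(v,R \right)} = -18$ ($F{\left(v,R \right)} = 4 - 22 = -18$)
$K{\left(w,t \right)} = - 37 t + 4 t w$ ($K{\left(w,t \right)} = 4 t w - 37 t = - 37 t + 4 t w$)
$I = -4042$ ($I = 698 + 20 \left(-37 + 4 \left(-50\right)\right) = 698 + 20 \left(-37 - 200\right) = 698 + 20 \left(-237\right) = 698 - 4740 = -4042$)
$\left(F{\left(-18,1 \right)} - 472\right) I = \left(-18 - 472\right) \left(-4042\right) = \left(-490\right) \left(-4042\right) = 1980580$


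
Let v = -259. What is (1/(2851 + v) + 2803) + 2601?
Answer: 14007169/2592 ≈ 5404.0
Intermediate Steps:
(1/(2851 + v) + 2803) + 2601 = (1/(2851 - 259) + 2803) + 2601 = (1/2592 + 2803) + 2601 = 7265377/2592 + 2601 = 14007169/2592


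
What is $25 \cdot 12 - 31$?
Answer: $269$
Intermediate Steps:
$25 \cdot 12 - 31 = 300 - 31 = 269$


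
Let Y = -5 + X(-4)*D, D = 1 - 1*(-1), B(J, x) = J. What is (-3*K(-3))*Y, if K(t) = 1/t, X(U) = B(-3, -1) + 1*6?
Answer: 1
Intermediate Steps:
X(U) = 3 (X(U) = -3 + 1*6 = -3 + 6 = 3)
D = 2 (D = 1 + 1 = 2)
K(t) = 1/t
Y = 1 (Y = -5 + 3*2 = -5 + 6 = 1)
(-3*K(-3))*Y = -3/(-3)*1 = -3*(-1/3)*1 = 1*1 = 1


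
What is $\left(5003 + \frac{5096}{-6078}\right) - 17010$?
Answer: $- \frac{36491821}{3039} \approx -12008.0$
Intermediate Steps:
$\left(5003 + \frac{5096}{-6078}\right) - 17010 = \left(5003 + 5096 \left(- \frac{1}{6078}\right)\right) - 17010 = \left(5003 - \frac{2548}{3039}\right) - 17010 = \frac{15201569}{3039} - 17010 = - \frac{36491821}{3039}$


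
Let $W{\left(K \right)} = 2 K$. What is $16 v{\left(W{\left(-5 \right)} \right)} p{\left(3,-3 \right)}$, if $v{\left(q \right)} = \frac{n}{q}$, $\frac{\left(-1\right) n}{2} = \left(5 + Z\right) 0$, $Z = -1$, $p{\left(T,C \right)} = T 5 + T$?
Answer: $0$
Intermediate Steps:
$p{\left(T,C \right)} = 6 T$ ($p{\left(T,C \right)} = 5 T + T = 6 T$)
$n = 0$ ($n = - 2 \left(5 - 1\right) 0 = - 2 \cdot 4 \cdot 0 = \left(-2\right) 0 = 0$)
$v{\left(q \right)} = 0$ ($v{\left(q \right)} = \frac{0}{q} = 0$)
$16 v{\left(W{\left(-5 \right)} \right)} p{\left(3,-3 \right)} = 16 \cdot 0 \cdot 6 \cdot 3 = 0 \cdot 18 = 0$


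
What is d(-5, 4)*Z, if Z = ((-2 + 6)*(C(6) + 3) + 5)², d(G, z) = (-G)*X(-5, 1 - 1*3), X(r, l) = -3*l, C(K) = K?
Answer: 50430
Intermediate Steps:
d(G, z) = -6*G (d(G, z) = (-G)*(-3*(1 - 1*3)) = (-G)*(-3*(1 - 3)) = (-G)*(-3*(-2)) = -G*6 = -6*G)
Z = 1681 (Z = ((-2 + 6)*(6 + 3) + 5)² = (4*9 + 5)² = (36 + 5)² = 41² = 1681)
d(-5, 4)*Z = -6*(-5)*1681 = 30*1681 = 50430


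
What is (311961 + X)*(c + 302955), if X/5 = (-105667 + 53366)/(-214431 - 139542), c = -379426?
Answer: -8444389135742818/353973 ≈ -2.3856e+10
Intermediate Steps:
X = 261505/353973 (X = 5*((-105667 + 53366)/(-214431 - 139542)) = 5*(-52301/(-353973)) = 5*(-52301*(-1/353973)) = 5*(52301/353973) = 261505/353973 ≈ 0.73877)
(311961 + X)*(c + 302955) = (311961 + 261505/353973)*(-379426 + 302955) = (110426032558/353973)*(-76471) = -8444389135742818/353973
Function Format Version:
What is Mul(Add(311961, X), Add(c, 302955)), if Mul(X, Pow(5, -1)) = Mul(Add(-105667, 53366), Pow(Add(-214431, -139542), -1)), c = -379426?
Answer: Rational(-8444389135742818, 353973) ≈ -2.3856e+10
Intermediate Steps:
X = Rational(261505, 353973) (X = Mul(5, Mul(Add(-105667, 53366), Pow(Add(-214431, -139542), -1))) = Mul(5, Mul(-52301, Pow(-353973, -1))) = Mul(5, Mul(-52301, Rational(-1, 353973))) = Mul(5, Rational(52301, 353973)) = Rational(261505, 353973) ≈ 0.73877)
Mul(Add(311961, X), Add(c, 302955)) = Mul(Add(311961, Rational(261505, 353973)), Add(-379426, 302955)) = Mul(Rational(110426032558, 353973), -76471) = Rational(-8444389135742818, 353973)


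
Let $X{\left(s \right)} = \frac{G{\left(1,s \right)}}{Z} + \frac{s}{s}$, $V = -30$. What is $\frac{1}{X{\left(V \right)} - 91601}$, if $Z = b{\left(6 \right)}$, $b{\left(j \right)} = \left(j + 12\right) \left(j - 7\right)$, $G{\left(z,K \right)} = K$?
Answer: $- \frac{3}{274795} \approx -1.0917 \cdot 10^{-5}$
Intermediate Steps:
$b{\left(j \right)} = \left(-7 + j\right) \left(12 + j\right)$ ($b{\left(j \right)} = \left(12 + j\right) \left(-7 + j\right) = \left(-7 + j\right) \left(12 + j\right)$)
$Z = -18$ ($Z = -84 + 6^{2} + 5 \cdot 6 = -84 + 36 + 30 = -18$)
$X{\left(s \right)} = 1 - \frac{s}{18}$ ($X{\left(s \right)} = \frac{s}{-18} + \frac{s}{s} = s \left(- \frac{1}{18}\right) + 1 = - \frac{s}{18} + 1 = 1 - \frac{s}{18}$)
$\frac{1}{X{\left(V \right)} - 91601} = \frac{1}{\left(1 - - \frac{5}{3}\right) - 91601} = \frac{1}{\left(1 + \frac{5}{3}\right) - 91601} = \frac{1}{\frac{8}{3} - 91601} = \frac{1}{- \frac{274795}{3}} = - \frac{3}{274795}$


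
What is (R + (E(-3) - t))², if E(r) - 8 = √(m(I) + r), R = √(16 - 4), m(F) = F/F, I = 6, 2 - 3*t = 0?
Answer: (22 + 6*√3 + 3*I*√2)²/9 ≈ 114.58 + 30.54*I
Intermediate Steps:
t = ⅔ (t = ⅔ - ⅓*0 = ⅔ + 0 = ⅔ ≈ 0.66667)
m(F) = 1
R = 2*√3 (R = √12 = 2*√3 ≈ 3.4641)
E(r) = 8 + √(1 + r)
(R + (E(-3) - t))² = (2*√3 + ((8 + √(1 - 3)) - 1*⅔))² = (2*√3 + ((8 + √(-2)) - ⅔))² = (2*√3 + ((8 + I*√2) - ⅔))² = (2*√3 + (22/3 + I*√2))² = (22/3 + 2*√3 + I*√2)²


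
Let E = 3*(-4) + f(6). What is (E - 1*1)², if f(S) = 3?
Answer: 100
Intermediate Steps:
E = -9 (E = 3*(-4) + 3 = -12 + 3 = -9)
(E - 1*1)² = (-9 - 1*1)² = (-9 - 1)² = (-10)² = 100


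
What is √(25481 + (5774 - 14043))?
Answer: 2*√4303 ≈ 131.19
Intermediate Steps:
√(25481 + (5774 - 14043)) = √(25481 - 8269) = √17212 = 2*√4303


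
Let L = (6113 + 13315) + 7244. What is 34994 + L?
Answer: 61666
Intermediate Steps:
L = 26672 (L = 19428 + 7244 = 26672)
34994 + L = 34994 + 26672 = 61666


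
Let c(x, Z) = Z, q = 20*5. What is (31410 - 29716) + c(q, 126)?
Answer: 1820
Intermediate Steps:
q = 100
(31410 - 29716) + c(q, 126) = (31410 - 29716) + 126 = 1694 + 126 = 1820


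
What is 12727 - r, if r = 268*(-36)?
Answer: 22375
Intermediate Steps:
r = -9648
12727 - r = 12727 - 1*(-9648) = 12727 + 9648 = 22375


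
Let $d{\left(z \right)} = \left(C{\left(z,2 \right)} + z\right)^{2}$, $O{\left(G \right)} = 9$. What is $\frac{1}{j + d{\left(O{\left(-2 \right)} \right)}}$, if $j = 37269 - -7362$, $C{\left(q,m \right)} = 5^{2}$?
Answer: $\frac{1}{45787} \approx 2.184 \cdot 10^{-5}$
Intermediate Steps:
$C{\left(q,m \right)} = 25$
$j = 44631$ ($j = 37269 + 7362 = 44631$)
$d{\left(z \right)} = \left(25 + z\right)^{2}$
$\frac{1}{j + d{\left(O{\left(-2 \right)} \right)}} = \frac{1}{44631 + \left(25 + 9\right)^{2}} = \frac{1}{44631 + 34^{2}} = \frac{1}{44631 + 1156} = \frac{1}{45787}$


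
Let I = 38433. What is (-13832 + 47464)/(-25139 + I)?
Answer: 16816/6647 ≈ 2.5299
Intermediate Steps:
(-13832 + 47464)/(-25139 + I) = (-13832 + 47464)/(-25139 + 38433) = 33632/13294 = 33632*(1/13294) = 16816/6647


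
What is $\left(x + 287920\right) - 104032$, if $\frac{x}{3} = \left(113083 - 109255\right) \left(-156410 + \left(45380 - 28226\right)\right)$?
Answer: $-1599032016$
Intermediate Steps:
$x = -1599215904$ ($x = 3 \left(113083 - 109255\right) \left(-156410 + \left(45380 - 28226\right)\right) = 3 \cdot 3828 \left(-156410 + 17154\right) = 3 \cdot 3828 \left(-139256\right) = 3 \left(-533071968\right) = -1599215904$)
$\left(x + 287920\right) - 104032 = \left(-1599215904 + 287920\right) - 104032 = -1598927984 - 104032 = -1599032016$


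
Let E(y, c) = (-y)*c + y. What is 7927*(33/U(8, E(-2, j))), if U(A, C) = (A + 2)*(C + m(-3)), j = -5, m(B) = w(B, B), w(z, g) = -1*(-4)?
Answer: -261591/80 ≈ -3269.9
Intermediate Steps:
w(z, g) = 4
m(B) = 4
E(y, c) = y - c*y (E(y, c) = -c*y + y = y - c*y)
U(A, C) = (2 + A)*(4 + C) (U(A, C) = (A + 2)*(C + 4) = (2 + A)*(4 + C))
7927*(33/U(8, E(-2, j))) = 7927*(33/(8 + 2*(-2*(1 - 1*(-5))) + 4*8 + 8*(-2*(1 - 1*(-5))))) = 7927*(33/(8 + 2*(-2*(1 + 5)) + 32 + 8*(-2*(1 + 5)))) = 7927*(33/(8 + 2*(-2*6) + 32 + 8*(-2*6))) = 7927*(33/(8 + 2*(-12) + 32 + 8*(-12))) = 7927*(33/(8 - 24 + 32 - 96)) = 7927*(33/(-80)) = 7927*(33*(-1/80)) = 7927*(-33/80) = -261591/80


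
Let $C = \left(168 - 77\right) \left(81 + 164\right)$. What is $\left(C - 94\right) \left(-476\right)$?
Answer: $-10567676$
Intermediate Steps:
$C = 22295$ ($C = 91 \cdot 245 = 22295$)
$\left(C - 94\right) \left(-476\right) = \left(22295 - 94\right) \left(-476\right) = 22201 \left(-476\right) = -10567676$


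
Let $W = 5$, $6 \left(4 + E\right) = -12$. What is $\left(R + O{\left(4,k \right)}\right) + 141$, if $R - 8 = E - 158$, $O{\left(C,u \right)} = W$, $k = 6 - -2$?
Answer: $-10$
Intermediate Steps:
$E = -6$ ($E = -4 + \frac{1}{6} \left(-12\right) = -4 - 2 = -6$)
$k = 8$ ($k = 6 + \left(-3 + 5\right) = 6 + 2 = 8$)
$O{\left(C,u \right)} = 5$
$R = -156$ ($R = 8 - 164 = -156$)
$\left(R + O{\left(4,k \right)}\right) + 141 = \left(-156 + 5\right) + 141 = -151 + 141 = -10$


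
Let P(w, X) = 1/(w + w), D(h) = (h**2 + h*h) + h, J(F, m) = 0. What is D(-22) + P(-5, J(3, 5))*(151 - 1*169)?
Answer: 4739/5 ≈ 947.80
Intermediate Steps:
D(h) = h + 2*h**2 (D(h) = (h**2 + h**2) + h = 2*h**2 + h = h + 2*h**2)
P(w, X) = 1/(2*w)
D(-22) + P(-5, J(3, 5))*(151 - 1*169) = -22*(1 + 2*(-22)) + ((1/2)/(-5))*(151 - 1*169) = -22*(1 - 44) + ((1/2)*(-1/5))*(151 - 169) = -22*(-43) - 1/10*(-18) = 946 + 9/5 = 4739/5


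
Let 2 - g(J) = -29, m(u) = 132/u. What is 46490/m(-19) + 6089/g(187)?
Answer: -13289431/2046 ≈ -6495.3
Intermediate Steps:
g(J) = 31 (g(J) = 2 - 1*(-29) = 2 + 29 = 31)
46490/m(-19) + 6089/g(187) = 46490/((132/(-19))) + 6089/31 = 46490/((132*(-1/19))) + 6089*(1/31) = 46490/(-132/19) + 6089/31 = 46490*(-19/132) + 6089/31 = -441655/66 + 6089/31 = -13289431/2046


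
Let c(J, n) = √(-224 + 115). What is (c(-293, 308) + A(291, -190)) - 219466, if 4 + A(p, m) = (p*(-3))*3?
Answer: -222089 + I*√109 ≈ -2.2209e+5 + 10.44*I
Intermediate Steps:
c(J, n) = I*√109 (c(J, n) = √(-109) = I*√109)
A(p, m) = -4 - 9*p (A(p, m) = -4 + (p*(-3))*3 = -4 - 3*p*3 = -4 - 9*p)
(c(-293, 308) + A(291, -190)) - 219466 = (I*√109 + (-4 - 9*291)) - 219466 = (I*√109 + (-4 - 2619)) - 219466 = (I*√109 - 2623) - 219466 = (-2623 + I*√109) - 219466 = -222089 + I*√109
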